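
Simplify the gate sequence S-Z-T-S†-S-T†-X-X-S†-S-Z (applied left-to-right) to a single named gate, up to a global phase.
S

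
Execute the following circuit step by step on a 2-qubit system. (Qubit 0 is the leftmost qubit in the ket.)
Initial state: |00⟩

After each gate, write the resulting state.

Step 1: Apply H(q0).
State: 1/√2|00⟩ + 1/√2|10⟩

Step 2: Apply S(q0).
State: 1/√2|00⟩ + (1/√2)i|10⟩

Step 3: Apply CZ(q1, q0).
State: 1/√2|00⟩ + (1/√2)i|10⟩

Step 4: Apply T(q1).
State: 1/√2|00⟩ + (1/√2)i|10⟩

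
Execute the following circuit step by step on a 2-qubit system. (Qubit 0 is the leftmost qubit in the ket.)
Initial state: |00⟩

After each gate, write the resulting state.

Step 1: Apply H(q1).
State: 1/√2|00⟩ + 1/√2|01⟩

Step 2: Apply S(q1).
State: 1/√2|00⟩ + (1/√2)i|01⟩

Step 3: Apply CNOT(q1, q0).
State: 1/√2|00⟩ + (1/√2)i|11⟩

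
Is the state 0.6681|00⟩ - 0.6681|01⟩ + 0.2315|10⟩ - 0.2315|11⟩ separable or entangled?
Separable

Writing the state as a|00⟩ + b|01⟩ + c|10⟩ + d|11⟩, it is a product state iff ad − bc = 0.
Here (a, b, c, d) = (0.6681, -0.6681, 0.2315, -0.2315): ad − bc = (0.6681)(-0.2315) − (-0.6681)(0.2315) = 0, so the state is separable.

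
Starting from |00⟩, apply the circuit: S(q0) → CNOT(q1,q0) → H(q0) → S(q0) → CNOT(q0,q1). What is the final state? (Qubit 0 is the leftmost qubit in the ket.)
1/√2|00⟩ + (1/√2)i|11⟩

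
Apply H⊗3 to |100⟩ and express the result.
1/√8|000⟩ + 1/√8|001⟩ + 1/√8|010⟩ + 1/√8|011⟩ - 1/√8|100⟩ - 1/√8|101⟩ - 1/√8|110⟩ - 1/√8|111⟩

H⊗3 gives amp(|y⟩) = (1/2√2) Σ_x (−1)^(x·y) amp(|x⟩), where x·y is the number of positions in which both x and y have a 1.
|000⟩: (1)/(2√2) = 1/√8
|001⟩: (1)/(2√2) = 1/√8
|010⟩: (1)/(2√2) = 1/√8
|011⟩: (1)/(2√2) = 1/√8
|100⟩: (-1)/(2√2) = -1/√8
|101⟩: (-1)/(2√2) = -1/√8
|110⟩: (-1)/(2√2) = -1/√8
|111⟩: (-1)/(2√2) = -1/√8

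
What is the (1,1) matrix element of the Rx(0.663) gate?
0.9456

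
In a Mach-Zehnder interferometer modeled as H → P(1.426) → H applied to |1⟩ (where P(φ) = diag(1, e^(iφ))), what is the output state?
(0.4279 - 0.4948i)|0⟩ + (0.5721 + 0.4948i)|1⟩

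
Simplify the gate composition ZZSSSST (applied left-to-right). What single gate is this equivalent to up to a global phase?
T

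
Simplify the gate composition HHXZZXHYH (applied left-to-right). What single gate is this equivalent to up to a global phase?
Y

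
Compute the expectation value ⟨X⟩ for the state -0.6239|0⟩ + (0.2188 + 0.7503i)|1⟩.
-0.273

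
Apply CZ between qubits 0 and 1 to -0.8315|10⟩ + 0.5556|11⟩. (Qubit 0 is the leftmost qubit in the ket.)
-0.8315|10⟩ - 0.5556|11⟩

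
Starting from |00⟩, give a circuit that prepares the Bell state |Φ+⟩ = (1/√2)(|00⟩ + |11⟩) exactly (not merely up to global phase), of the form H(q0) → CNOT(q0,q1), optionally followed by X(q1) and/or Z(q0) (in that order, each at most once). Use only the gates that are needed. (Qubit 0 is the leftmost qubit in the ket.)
H(q0) → CNOT(q0,q1)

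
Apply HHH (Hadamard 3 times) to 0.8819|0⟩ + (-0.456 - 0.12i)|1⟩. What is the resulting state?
(0.3012 - 0.08485i)|0⟩ + (0.946 + 0.08485i)|1⟩

H² = I, so H^3 = H: a single Hadamard. With (a, b) = (0.8819, (-0.456 - 0.12i)), H gives ((a + b)/√2, (a − b)/√2) = ((0.3012 - 0.08485i), (0.946 + 0.08485i)).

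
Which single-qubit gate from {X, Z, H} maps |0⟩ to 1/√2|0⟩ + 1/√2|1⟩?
H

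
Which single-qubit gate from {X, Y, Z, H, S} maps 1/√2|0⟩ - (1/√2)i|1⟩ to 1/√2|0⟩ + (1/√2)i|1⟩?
Z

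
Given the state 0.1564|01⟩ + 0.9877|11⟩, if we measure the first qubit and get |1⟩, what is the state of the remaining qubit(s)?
|1⟩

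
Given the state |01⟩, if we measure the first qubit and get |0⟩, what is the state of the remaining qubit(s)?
|1⟩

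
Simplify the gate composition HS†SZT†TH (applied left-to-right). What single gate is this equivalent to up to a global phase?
X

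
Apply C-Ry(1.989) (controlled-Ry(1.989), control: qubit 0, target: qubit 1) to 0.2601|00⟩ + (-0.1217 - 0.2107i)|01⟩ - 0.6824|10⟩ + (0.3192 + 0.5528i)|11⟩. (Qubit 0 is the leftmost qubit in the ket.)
0.2601|00⟩ + (-0.1217 - 0.2107i)|01⟩ + (-0.6395 - 0.4635i)|10⟩ + (-0.3982 + 0.3012i)|11⟩

C-Ry(1.989) leaves the control-|0⟩ kets |00⟩, |01⟩ unchanged and applies Ry(1.989) to qubit 1 on the control-|1⟩ pair (|10⟩, |11⟩).
Ry(1.989) = [[cos(θ/2), −sin(θ/2)], [sin(θ/2), cos(θ/2)]]; θ = 1.989, cos(θ/2) ≈ 0.544922, sin(θ/2) ≈ 0.838487.
With a = amp(|10⟩) = -0.6824 and b = amp(|11⟩) = (0.3192 + 0.5528i):
new amp(|10⟩) = (0.544922)·a + (-0.838487)·b = (-0.6395 - 0.4635i)
new amp(|11⟩) = (0.838487)·a + (0.544922)·b = (-0.3982 + 0.3012i)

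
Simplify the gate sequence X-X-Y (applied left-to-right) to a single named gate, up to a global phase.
Y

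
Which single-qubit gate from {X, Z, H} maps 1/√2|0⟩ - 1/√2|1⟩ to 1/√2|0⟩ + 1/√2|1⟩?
Z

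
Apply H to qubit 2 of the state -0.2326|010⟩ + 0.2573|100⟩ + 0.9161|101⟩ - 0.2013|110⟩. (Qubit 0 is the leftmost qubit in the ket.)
-0.1645|010⟩ - 0.1645|011⟩ + 0.8297|100⟩ - 0.4658|101⟩ - 0.1423|110⟩ - 0.1423|111⟩

H on qubit 2 mixes each pair of kets that differ only in qubit 2: amplitudes (a, b) of (|…0…⟩, |…1…⟩) become ((a + b)/√2, (a − b)/√2). Kets absent from the input have amplitude 0.
(|010⟩, |011⟩): (a, b) = (-0.2326, 0) → (-0.1645, -0.1645)
(|100⟩, |101⟩): (a, b) = (0.2573, 0.9161) → (0.8297, -0.4658)
(|110⟩, |111⟩): (a, b) = (-0.2013, 0) → (-0.1423, -0.1423)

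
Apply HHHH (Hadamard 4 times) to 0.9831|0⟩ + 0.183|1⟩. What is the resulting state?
0.9831|0⟩ + 0.183|1⟩

H² = I, so an even number of Hadamards cancels: H^4 = I and the state is unchanged.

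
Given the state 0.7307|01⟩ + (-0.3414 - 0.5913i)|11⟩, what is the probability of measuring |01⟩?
0.5339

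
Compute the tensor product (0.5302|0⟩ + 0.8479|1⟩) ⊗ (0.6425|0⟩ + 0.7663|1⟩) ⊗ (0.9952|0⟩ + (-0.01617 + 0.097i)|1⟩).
0.339|000⟩ + (-0.005508 + 0.03304i)|001⟩ + 0.4043|010⟩ + (-0.00657 + 0.03941i)|011⟩ + 0.5422|100⟩ + (-0.008809 + 0.05284i)|101⟩ + 0.6466|110⟩ + (-0.01051 + 0.06303i)|111⟩

amp(|b₁b₂…⟩) = product of the factor amplitudes for bits b₁, b₂, …; only kets whose every factor amplitude is nonzero survive.
|000⟩: (0.5302)(0.6425)(0.9952) = 0.339
|001⟩: (0.5302)(0.6425)(-0.01617 + 0.097i) = (-0.005508 + 0.03304i)
|010⟩: (0.5302)(0.7663)(0.9952) = 0.4043
|011⟩: (0.5302)(0.7663)(-0.01617 + 0.097i) = (-0.00657 + 0.03941i)
|100⟩: (0.8479)(0.6425)(0.9952) = 0.5422
|101⟩: (0.8479)(0.6425)(-0.01617 + 0.097i) = (-0.008809 + 0.05284i)
|110⟩: (0.8479)(0.7663)(0.9952) = 0.6466
|111⟩: (0.8479)(0.7663)(-0.01617 + 0.097i) = (-0.01051 + 0.06303i)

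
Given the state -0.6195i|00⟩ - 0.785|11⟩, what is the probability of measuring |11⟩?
0.6162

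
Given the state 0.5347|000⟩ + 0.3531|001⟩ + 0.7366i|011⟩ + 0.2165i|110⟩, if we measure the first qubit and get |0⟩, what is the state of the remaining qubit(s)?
0.5477|00⟩ + 0.3617|01⟩ + 0.7545i|11⟩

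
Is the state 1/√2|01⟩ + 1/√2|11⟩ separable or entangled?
Separable

Writing the state as a|00⟩ + b|01⟩ + c|10⟩ + d|11⟩, it is a product state iff ad − bc = 0.
Here (a, b, c, d) = (0, 1/√2, 0, 1/√2): ad − bc = (0)(1/√2) − (1/√2)(0) = 0, so the state is separable.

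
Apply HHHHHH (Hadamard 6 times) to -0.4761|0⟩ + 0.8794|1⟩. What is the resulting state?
-0.4761|0⟩ + 0.8794|1⟩

H² = I, so an even number of Hadamards cancels: H^6 = I and the state is unchanged.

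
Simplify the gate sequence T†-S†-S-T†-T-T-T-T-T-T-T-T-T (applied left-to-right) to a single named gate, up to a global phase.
T†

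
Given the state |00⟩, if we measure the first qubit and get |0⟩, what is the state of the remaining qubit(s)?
|0⟩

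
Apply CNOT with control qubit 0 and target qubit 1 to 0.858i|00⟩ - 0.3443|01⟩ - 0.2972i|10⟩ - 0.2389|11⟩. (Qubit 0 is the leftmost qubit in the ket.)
0.858i|00⟩ - 0.3443|01⟩ - 0.2389|10⟩ - 0.2972i|11⟩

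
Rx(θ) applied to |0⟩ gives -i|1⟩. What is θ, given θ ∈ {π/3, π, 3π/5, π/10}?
π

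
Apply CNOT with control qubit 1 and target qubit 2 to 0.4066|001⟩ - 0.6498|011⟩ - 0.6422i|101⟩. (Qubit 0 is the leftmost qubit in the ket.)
0.4066|001⟩ - 0.6498|010⟩ - 0.6422i|101⟩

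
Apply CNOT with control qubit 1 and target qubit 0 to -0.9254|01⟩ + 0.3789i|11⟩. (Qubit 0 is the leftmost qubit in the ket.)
0.3789i|01⟩ - 0.9254|11⟩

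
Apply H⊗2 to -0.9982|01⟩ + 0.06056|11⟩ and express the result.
-0.4688|00⟩ + 0.4688|01⟩ - 0.5294|10⟩ + 0.5294|11⟩

H⊗2 gives amp(|y⟩) = (1/2) Σ_x (−1)^(x·y) amp(|x⟩), where x·y is the number of positions in which both x and y have a 1.
|00⟩: (-0.9982 + 0.06056)/2 = -0.4688
|01⟩: (0.9982 - 0.06056)/2 = 0.4688
|10⟩: (-0.9982 - 0.06056)/2 = -0.5294
|11⟩: (0.9982 + 0.06056)/2 = 0.5294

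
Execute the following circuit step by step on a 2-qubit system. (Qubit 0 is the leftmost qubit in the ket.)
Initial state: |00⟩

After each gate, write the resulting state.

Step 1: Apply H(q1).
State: 1/√2|00⟩ + 1/√2|01⟩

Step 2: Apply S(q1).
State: 1/√2|00⟩ + (1/√2)i|01⟩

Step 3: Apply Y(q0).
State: (1/√2)i|10⟩ - 1/√2|11⟩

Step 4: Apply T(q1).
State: (1/√2)i|10⟩ + (-1/2 - (1/2)i)|11⟩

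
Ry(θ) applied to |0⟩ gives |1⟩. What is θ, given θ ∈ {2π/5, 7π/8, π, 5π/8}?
π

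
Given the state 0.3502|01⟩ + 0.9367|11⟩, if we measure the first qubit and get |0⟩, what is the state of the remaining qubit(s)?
|1⟩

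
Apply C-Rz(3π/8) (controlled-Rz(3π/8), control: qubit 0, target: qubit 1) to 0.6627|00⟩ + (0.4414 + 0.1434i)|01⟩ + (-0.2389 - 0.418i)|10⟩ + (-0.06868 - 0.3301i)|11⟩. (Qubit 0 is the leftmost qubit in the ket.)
0.6627|00⟩ + (0.4414 + 0.1434i)|01⟩ + (-0.4309 - 0.2148i)|10⟩ + (0.1263 - 0.3126i)|11⟩

C-Rz(3π/8) leaves the control-|0⟩ kets |00⟩, |01⟩ unchanged and applies Rz(3π/8) to qubit 1 on the control-|1⟩ pair (|10⟩, |11⟩).
Rz(3π/8) = [[e^(−iθ/2), 0], [0, e^(iθ/2)]] with e^(±iθ/2) = cos(θ/2) ± i·sin(θ/2); θ = 3π/8, cos(θ/2) ≈ 0.83147, sin(θ/2) ≈ 0.55557.
With a = amp(|10⟩) = (-0.2389 - 0.418i) and b = amp(|11⟩) = (-0.06868 - 0.3301i):
new amp(|10⟩) = (0.83147 - 0.55557i)·a = (-0.4309 - 0.2148i)
new amp(|11⟩) = (0.83147 + 0.55557i)·b = (0.1263 - 0.3126i)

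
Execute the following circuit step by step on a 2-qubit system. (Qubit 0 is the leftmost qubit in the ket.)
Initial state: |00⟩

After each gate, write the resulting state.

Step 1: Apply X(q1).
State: |01⟩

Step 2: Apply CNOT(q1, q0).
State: |11⟩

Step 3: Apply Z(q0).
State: -|11⟩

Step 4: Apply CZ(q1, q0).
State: |11⟩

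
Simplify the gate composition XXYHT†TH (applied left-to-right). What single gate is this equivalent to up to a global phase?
Y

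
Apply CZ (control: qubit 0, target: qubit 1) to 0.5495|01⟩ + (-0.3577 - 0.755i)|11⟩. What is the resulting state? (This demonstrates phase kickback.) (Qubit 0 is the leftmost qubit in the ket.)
0.5495|01⟩ + (0.3577 + 0.755i)|11⟩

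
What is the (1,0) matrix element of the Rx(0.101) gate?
-0.05048i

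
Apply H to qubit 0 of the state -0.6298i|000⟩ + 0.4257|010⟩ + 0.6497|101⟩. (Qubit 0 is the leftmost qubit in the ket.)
-0.4453i|000⟩ + 0.4594|001⟩ + 0.301|010⟩ - 0.4453i|100⟩ - 0.4594|101⟩ + 0.301|110⟩

H on qubit 0 mixes each pair of kets that differ only in qubit 0: amplitudes (a, b) of (|…0…⟩, |…1…⟩) become ((a + b)/√2, (a − b)/√2). Kets absent from the input have amplitude 0.
(|000⟩, |100⟩): (a, b) = (-0.6298i, 0) → (-0.4453i, -0.4453i)
(|001⟩, |101⟩): (a, b) = (0, 0.6497) → (0.4594, -0.4594)
(|010⟩, |110⟩): (a, b) = (0.4257, 0) → (0.301, 0.301)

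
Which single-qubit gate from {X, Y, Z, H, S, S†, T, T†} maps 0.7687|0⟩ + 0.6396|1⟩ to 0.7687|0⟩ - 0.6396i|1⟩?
S†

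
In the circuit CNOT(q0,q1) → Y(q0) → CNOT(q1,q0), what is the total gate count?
3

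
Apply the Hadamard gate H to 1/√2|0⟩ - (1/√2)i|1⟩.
(1/2 - (1/2)i)|0⟩ + (1/2 + (1/2)i)|1⟩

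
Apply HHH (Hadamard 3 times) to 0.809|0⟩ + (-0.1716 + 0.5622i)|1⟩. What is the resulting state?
(0.4507 + 0.3975i)|0⟩ + (0.6934 - 0.3975i)|1⟩

H² = I, so H^3 = H: a single Hadamard. With (a, b) = (0.809, (-0.1716 + 0.5622i)), H gives ((a + b)/√2, (a − b)/√2) = ((0.4507 + 0.3975i), (0.6934 - 0.3975i)).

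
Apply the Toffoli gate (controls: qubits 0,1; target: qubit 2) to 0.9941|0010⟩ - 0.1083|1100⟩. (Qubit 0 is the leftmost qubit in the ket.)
0.9941|0010⟩ - 0.1083|1110⟩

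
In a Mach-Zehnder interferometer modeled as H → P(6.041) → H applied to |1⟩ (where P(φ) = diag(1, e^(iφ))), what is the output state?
(0.01459 + 0.1199i)|0⟩ + (0.9854 - 0.1199i)|1⟩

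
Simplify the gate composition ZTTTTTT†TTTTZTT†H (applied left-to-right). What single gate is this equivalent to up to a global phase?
H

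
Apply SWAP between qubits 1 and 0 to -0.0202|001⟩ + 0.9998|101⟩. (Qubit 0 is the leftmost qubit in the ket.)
-0.0202|001⟩ + 0.9998|011⟩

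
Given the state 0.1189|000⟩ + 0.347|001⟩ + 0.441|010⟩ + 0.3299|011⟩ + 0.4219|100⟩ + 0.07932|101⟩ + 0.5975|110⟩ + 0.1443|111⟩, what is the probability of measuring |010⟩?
0.1945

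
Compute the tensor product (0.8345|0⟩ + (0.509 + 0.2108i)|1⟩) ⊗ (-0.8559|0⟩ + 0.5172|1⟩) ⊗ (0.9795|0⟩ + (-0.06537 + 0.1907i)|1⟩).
-0.6996|000⟩ + (0.04669 - 0.1362i)|001⟩ + 0.4228|010⟩ + (-0.02821 + 0.08231i)|011⟩ + (-0.4267 - 0.1767i)|100⟩ + (0.06289 - 0.07128i)|101⟩ + (0.2579 + 0.1068i)|110⟩ + (-0.038 + 0.04308i)|111⟩

amp(|b₁b₂…⟩) = product of the factor amplitudes for bits b₁, b₂, …; only kets whose every factor amplitude is nonzero survive.
|000⟩: (0.8345)(-0.8559)(0.9795) = -0.6996
|001⟩: (0.8345)(-0.8559)(-0.06537 + 0.1907i) = (0.04669 - 0.1362i)
|010⟩: (0.8345)(0.5172)(0.9795) = 0.4228
|011⟩: (0.8345)(0.5172)(-0.06537 + 0.1907i) = (-0.02821 + 0.08231i)
|100⟩: (0.509 + 0.2108i)(-0.8559)(0.9795) = (-0.4267 - 0.1767i)
|101⟩: (0.509 + 0.2108i)(-0.8559)(-0.06537 + 0.1907i) = (0.06289 - 0.07128i)
|110⟩: (0.509 + 0.2108i)(0.5172)(0.9795) = (0.2579 + 0.1068i)
|111⟩: (0.509 + 0.2108i)(0.5172)(-0.06537 + 0.1907i) = (-0.038 + 0.04308i)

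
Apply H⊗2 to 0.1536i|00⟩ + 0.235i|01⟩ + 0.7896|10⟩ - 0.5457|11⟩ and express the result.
(0.122 + 0.1943i)|00⟩ + (0.6677 - 0.0407i)|01⟩ + (-0.122 + 0.1943i)|10⟩ + (-0.6677 - 0.0407i)|11⟩

H⊗2 gives amp(|y⟩) = (1/2) Σ_x (−1)^(x·y) amp(|x⟩), where x·y is the number of positions in which both x and y have a 1.
|00⟩: (0.1536i + 0.235i + 0.7896 - 0.5457)/2 = (0.122 + 0.1943i)
|01⟩: (0.1536i - 0.235i + 0.7896 + 0.5457)/2 = (0.6677 - 0.0407i)
|10⟩: (0.1536i + 0.235i - 0.7896 + 0.5457)/2 = (-0.122 + 0.1943i)
|11⟩: (0.1536i - 0.235i - 0.7896 - 0.5457)/2 = (-0.6677 - 0.0407i)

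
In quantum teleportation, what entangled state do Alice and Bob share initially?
Bell state |Φ+⟩ = (|00⟩ + |11⟩)/√2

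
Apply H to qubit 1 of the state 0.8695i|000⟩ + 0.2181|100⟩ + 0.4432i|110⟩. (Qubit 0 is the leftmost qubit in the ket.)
0.6148i|000⟩ + 0.6148i|010⟩ + (0.1542 + 0.3134i)|100⟩ + (0.1542 - 0.3134i)|110⟩

H on qubit 1 mixes each pair of kets that differ only in qubit 1: amplitudes (a, b) of (|…0…⟩, |…1…⟩) become ((a + b)/√2, (a − b)/√2). Kets absent from the input have amplitude 0.
(|000⟩, |010⟩): (a, b) = (0.8695i, 0) → (0.6148i, 0.6148i)
(|100⟩, |110⟩): (a, b) = (0.2181, 0.4432i) → ((0.1542 + 0.3134i), (0.1542 - 0.3134i))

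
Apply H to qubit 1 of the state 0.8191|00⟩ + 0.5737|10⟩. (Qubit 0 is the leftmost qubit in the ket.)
0.5792|00⟩ + 0.5792|01⟩ + 0.4057|10⟩ + 0.4057|11⟩

H on qubit 1 mixes each pair of kets that differ only in qubit 1: amplitudes (a, b) of (|…0…⟩, |…1…⟩) become ((a + b)/√2, (a − b)/√2). Kets absent from the input have amplitude 0.
(|00⟩, |01⟩): (a, b) = (0.8191, 0) → (0.5792, 0.5792)
(|10⟩, |11⟩): (a, b) = (0.5737, 0) → (0.4057, 0.4057)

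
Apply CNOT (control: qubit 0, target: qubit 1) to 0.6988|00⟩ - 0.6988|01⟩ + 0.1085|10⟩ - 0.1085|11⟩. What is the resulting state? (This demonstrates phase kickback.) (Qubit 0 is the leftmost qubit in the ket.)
0.6988|00⟩ - 0.6988|01⟩ - 0.1085|10⟩ + 0.1085|11⟩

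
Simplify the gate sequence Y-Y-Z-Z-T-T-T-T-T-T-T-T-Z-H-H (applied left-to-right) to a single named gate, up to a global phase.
Z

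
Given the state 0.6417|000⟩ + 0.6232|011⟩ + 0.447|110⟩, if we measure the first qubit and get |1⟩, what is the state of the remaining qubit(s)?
|10⟩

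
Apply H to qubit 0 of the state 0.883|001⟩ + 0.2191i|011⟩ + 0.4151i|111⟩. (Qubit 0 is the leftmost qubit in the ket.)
0.6244|001⟩ + 0.4484i|011⟩ + 0.6244|101⟩ - 0.1386i|111⟩

H on qubit 0 mixes each pair of kets that differ only in qubit 0: amplitudes (a, b) of (|…0…⟩, |…1…⟩) become ((a + b)/√2, (a − b)/√2). Kets absent from the input have amplitude 0.
(|001⟩, |101⟩): (a, b) = (0.883, 0) → (0.6244, 0.6244)
(|011⟩, |111⟩): (a, b) = (0.2191i, 0.4151i) → (0.4484i, -0.1386i)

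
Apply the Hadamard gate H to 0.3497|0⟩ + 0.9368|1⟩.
0.9097|0⟩ - 0.4151|1⟩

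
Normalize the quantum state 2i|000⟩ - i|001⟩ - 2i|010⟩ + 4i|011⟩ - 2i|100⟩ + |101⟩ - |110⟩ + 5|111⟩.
0.2673i|000⟩ - 0.1336i|001⟩ - 0.2673i|010⟩ + 0.5345i|011⟩ - 0.2673i|100⟩ + 0.1336|101⟩ - 0.1336|110⟩ + 0.6682|111⟩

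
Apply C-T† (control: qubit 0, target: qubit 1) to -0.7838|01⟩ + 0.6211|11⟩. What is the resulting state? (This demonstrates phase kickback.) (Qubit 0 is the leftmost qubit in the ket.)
-0.7838|01⟩ + (0.4392 - 0.4392i)|11⟩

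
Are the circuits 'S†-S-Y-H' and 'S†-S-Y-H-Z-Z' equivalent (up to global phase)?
Yes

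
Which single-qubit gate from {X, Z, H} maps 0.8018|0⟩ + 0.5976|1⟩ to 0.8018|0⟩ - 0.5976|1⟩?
Z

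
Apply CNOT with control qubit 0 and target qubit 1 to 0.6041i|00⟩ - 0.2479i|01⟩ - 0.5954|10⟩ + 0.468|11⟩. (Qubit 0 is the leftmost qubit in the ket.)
0.6041i|00⟩ - 0.2479i|01⟩ + 0.468|10⟩ - 0.5954|11⟩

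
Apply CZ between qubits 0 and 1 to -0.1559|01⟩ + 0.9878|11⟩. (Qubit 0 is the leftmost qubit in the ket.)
-0.1559|01⟩ - 0.9878|11⟩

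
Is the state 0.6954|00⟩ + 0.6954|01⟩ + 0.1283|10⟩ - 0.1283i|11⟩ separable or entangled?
Entangled

Writing the state as a|00⟩ + b|01⟩ + c|10⟩ + d|11⟩, it is a product state iff ad − bc = 0.
Here (a, b, c, d) = (0.6954, 0.6954, 0.1283, -0.1283i): ad − bc = (0.6954)(-0.1283i) − (0.6954)(0.1283) = (-0.08922 - 0.08922i) ≠ 0, so the state is entangled.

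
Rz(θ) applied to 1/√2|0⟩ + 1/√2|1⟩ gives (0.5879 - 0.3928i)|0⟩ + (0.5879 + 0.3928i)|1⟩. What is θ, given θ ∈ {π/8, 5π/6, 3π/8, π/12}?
3π/8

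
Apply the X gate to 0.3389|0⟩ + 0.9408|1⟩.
0.9408|0⟩ + 0.3389|1⟩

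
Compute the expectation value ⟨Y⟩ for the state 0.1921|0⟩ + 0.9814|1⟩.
0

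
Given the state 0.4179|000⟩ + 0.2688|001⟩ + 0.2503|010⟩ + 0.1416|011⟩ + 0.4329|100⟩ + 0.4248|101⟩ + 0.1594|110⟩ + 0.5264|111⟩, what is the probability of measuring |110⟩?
0.02541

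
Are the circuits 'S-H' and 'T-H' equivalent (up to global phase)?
No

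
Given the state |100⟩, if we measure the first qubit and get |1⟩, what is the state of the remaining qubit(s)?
|00⟩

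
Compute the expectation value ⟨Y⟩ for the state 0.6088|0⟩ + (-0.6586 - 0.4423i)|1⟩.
-0.5385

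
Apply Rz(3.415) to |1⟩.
(-0.1363 + 0.9907i)|1⟩

Rz(3.415) = [[e^(−iθ/2), 0], [0, e^(iθ/2)]] with e^(±iθ/2) = cos(θ/2) ± i·sin(θ/2); θ = 3.415, cos(θ/2) ≈ -0.136278, sin(θ/2) ≈ 0.990671.
With a = amp(|0⟩) = 0 and b = amp(|1⟩) = 1:
new amp(|0⟩) = (-0.136278 - 0.990671i)·a = 0
new amp(|1⟩) = (-0.136278 + 0.990671i)·b = (-0.1363 + 0.9907i)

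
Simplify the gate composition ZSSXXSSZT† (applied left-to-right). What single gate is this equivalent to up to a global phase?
T†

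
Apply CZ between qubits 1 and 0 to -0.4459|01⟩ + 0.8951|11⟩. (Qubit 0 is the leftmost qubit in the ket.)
-0.4459|01⟩ - 0.8951|11⟩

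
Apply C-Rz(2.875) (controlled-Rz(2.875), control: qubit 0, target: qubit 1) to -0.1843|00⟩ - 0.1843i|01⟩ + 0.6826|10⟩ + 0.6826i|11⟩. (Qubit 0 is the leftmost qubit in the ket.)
-0.1843|00⟩ - 0.1843i|01⟩ + (0.09072 - 0.6765i)|10⟩ + (-0.6765 + 0.09072i)|11⟩

C-Rz(2.875) leaves the control-|0⟩ kets |00⟩, |01⟩ unchanged and applies Rz(2.875) to qubit 1 on the control-|1⟩ pair (|10⟩, |11⟩).
Rz(2.875) = [[e^(−iθ/2), 0], [0, e^(iθ/2)]] with e^(±iθ/2) = cos(θ/2) ± i·sin(θ/2); θ = 2.875, cos(θ/2) ≈ 0.132902, sin(θ/2) ≈ 0.991129.
With a = amp(|10⟩) = 0.6826 and b = amp(|11⟩) = 0.6826i:
new amp(|10⟩) = (0.132902 - 0.991129i)·a = (0.09072 - 0.6765i)
new amp(|11⟩) = (0.132902 + 0.991129i)·b = (-0.6765 + 0.09072i)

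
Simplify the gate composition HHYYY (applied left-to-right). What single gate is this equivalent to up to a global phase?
Y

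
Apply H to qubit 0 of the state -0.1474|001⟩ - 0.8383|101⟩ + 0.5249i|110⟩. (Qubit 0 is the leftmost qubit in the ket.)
-0.697|001⟩ + 0.3712i|010⟩ + 0.4885|101⟩ - 0.3712i|110⟩

H on qubit 0 mixes each pair of kets that differ only in qubit 0: amplitudes (a, b) of (|…0…⟩, |…1…⟩) become ((a + b)/√2, (a − b)/√2). Kets absent from the input have amplitude 0.
(|001⟩, |101⟩): (a, b) = (-0.1474, -0.8383) → (-0.697, 0.4885)
(|010⟩, |110⟩): (a, b) = (0, 0.5249i) → (0.3712i, -0.3712i)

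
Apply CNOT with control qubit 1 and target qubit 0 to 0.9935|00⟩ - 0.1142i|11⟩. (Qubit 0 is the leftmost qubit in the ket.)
0.9935|00⟩ - 0.1142i|01⟩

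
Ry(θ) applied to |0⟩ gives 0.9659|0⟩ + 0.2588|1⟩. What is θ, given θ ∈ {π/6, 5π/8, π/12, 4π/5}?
π/6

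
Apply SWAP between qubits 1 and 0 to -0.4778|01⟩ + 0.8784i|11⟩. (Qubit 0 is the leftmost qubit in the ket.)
-0.4778|10⟩ + 0.8784i|11⟩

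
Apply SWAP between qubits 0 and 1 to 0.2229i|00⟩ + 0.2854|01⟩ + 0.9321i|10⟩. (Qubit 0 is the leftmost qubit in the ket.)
0.2229i|00⟩ + 0.9321i|01⟩ + 0.2854|10⟩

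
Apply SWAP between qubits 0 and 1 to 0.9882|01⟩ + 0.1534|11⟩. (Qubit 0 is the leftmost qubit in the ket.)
0.9882|10⟩ + 0.1534|11⟩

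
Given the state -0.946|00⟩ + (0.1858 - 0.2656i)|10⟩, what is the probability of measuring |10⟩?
0.1051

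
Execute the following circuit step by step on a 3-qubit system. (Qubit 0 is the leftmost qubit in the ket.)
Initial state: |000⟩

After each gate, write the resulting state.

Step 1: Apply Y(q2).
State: i|001⟩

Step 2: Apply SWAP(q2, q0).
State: i|100⟩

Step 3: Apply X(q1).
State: i|110⟩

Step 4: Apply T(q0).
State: (-1/√2 + (1/√2)i)|110⟩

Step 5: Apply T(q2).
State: (-1/√2 + (1/√2)i)|110⟩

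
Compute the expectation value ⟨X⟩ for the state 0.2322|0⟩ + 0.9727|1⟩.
0.4517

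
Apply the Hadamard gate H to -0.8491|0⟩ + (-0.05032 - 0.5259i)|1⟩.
(-0.636 - 0.3719i)|0⟩ + (-0.5648 + 0.3719i)|1⟩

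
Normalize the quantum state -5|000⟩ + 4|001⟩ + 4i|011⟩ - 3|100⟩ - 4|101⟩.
-0.5522|000⟩ + 0.4417|001⟩ + 0.4417i|011⟩ - 0.3313|100⟩ - 0.4417|101⟩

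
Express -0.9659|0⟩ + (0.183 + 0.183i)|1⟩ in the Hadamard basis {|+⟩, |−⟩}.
(-0.5536 + 0.1294i)|+⟩ + (-0.8124 - 0.1294i)|−⟩

With |ψ⟩ = α|0⟩ + β|1⟩, the Hadamard-basis coefficients are ⟨+|ψ⟩ = (α + β)/√2 and ⟨−|ψ⟩ = (α − β)/√2.
Here α = -0.9659, β = (0.183 + 0.183i): (α + β)/√2 = (-0.5536 + 0.1294i), (α − β)/√2 = (-0.8124 - 0.1294i).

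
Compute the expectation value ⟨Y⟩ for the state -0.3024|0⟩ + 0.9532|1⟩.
0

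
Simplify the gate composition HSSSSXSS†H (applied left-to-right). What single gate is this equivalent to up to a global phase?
Z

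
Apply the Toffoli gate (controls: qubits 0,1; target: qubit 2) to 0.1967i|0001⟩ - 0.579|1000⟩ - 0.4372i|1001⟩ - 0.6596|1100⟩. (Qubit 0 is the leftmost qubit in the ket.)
0.1967i|0001⟩ - 0.579|1000⟩ - 0.4372i|1001⟩ - 0.6596|1110⟩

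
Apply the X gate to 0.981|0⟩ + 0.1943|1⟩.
0.1943|0⟩ + 0.981|1⟩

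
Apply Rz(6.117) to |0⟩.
(-0.9965 - 0.083i)|0⟩

Rz(6.117) = [[e^(−iθ/2), 0], [0, e^(iθ/2)]] with e^(±iθ/2) = cos(θ/2) ± i·sin(θ/2); θ = 6.117, cos(θ/2) ≈ -0.99655, sin(θ/2) ≈ 0.0829971.
With a = amp(|0⟩) = 1 and b = amp(|1⟩) = 0:
new amp(|0⟩) = (-0.99655 - 0.0829971i)·a = (-0.9965 - 0.083i)
new amp(|1⟩) = (-0.99655 + 0.0829971i)·b = 0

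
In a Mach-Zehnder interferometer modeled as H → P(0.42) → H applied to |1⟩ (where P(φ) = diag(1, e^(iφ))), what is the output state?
(0.04346 - 0.2039i)|0⟩ + (0.9565 + 0.2039i)|1⟩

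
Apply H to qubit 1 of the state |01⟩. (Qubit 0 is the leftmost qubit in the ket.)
1/√2|00⟩ - 1/√2|01⟩

H on qubit 1 mixes each pair of kets that differ only in qubit 1: amplitudes (a, b) of (|…0…⟩, |…1…⟩) become ((a + b)/√2, (a − b)/√2). Kets absent from the input have amplitude 0.
(|00⟩, |01⟩): (a, b) = (0, 1) → (1/√2, -1/√2)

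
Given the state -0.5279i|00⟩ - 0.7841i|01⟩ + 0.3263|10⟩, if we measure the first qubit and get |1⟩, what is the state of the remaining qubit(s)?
|0⟩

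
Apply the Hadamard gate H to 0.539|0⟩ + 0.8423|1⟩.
0.9767|0⟩ - 0.2145|1⟩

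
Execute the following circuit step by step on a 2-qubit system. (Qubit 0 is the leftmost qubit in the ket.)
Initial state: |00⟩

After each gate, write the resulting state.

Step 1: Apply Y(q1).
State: i|01⟩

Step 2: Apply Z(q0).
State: i|01⟩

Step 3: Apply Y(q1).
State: |00⟩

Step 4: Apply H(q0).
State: 1/√2|00⟩ + 1/√2|10⟩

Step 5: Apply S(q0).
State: 1/√2|00⟩ + (1/√2)i|10⟩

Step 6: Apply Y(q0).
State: 1/√2|00⟩ + (1/√2)i|10⟩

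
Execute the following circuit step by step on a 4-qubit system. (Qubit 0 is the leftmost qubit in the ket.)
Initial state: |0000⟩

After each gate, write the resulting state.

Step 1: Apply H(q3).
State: 1/√2|0000⟩ + 1/√2|0001⟩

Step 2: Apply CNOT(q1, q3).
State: 1/√2|0000⟩ + 1/√2|0001⟩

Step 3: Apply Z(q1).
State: 1/√2|0000⟩ + 1/√2|0001⟩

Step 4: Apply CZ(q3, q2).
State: 1/√2|0000⟩ + 1/√2|0001⟩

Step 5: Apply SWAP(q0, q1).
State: 1/√2|0000⟩ + 1/√2|0001⟩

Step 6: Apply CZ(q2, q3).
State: 1/√2|0000⟩ + 1/√2|0001⟩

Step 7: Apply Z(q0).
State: 1/√2|0000⟩ + 1/√2|0001⟩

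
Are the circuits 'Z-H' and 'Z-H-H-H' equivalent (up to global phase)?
Yes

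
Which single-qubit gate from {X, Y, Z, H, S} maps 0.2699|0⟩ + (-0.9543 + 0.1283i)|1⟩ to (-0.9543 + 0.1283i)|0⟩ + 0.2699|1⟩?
X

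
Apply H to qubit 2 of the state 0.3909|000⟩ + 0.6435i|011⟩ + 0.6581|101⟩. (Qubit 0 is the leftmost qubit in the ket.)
0.2764|000⟩ + 0.2764|001⟩ + 0.455i|010⟩ - 0.455i|011⟩ + 0.4653|100⟩ - 0.4653|101⟩

H on qubit 2 mixes each pair of kets that differ only in qubit 2: amplitudes (a, b) of (|…0…⟩, |…1…⟩) become ((a + b)/√2, (a − b)/√2). Kets absent from the input have amplitude 0.
(|000⟩, |001⟩): (a, b) = (0.3909, 0) → (0.2764, 0.2764)
(|010⟩, |011⟩): (a, b) = (0, 0.6435i) → (0.455i, -0.455i)
(|100⟩, |101⟩): (a, b) = (0, 0.6581) → (0.4653, -0.4653)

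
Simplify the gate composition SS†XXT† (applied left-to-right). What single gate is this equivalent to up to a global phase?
T†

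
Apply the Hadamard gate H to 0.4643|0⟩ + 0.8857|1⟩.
0.9546|0⟩ - 0.298|1⟩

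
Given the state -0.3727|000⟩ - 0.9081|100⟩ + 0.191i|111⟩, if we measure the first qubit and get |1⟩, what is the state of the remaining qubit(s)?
-0.9786|00⟩ + 0.2058i|11⟩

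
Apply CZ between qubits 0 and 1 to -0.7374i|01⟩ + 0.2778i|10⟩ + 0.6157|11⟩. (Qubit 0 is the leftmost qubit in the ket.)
-0.7374i|01⟩ + 0.2778i|10⟩ - 0.6157|11⟩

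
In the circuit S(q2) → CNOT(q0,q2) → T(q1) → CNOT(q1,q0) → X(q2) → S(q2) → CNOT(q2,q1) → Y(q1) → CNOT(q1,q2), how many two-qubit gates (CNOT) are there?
4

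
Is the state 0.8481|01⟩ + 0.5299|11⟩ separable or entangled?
Separable

Writing the state as a|00⟩ + b|01⟩ + c|10⟩ + d|11⟩, it is a product state iff ad − bc = 0.
Here (a, b, c, d) = (0, 0.8481, 0, 0.5299): ad − bc = (0)(0.5299) − (0.8481)(0) = 0, so the state is separable.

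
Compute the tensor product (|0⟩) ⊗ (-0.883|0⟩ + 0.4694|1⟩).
-0.883|00⟩ + 0.4694|01⟩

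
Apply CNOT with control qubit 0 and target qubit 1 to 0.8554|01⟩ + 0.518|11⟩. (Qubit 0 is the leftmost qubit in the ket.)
0.8554|01⟩ + 0.518|10⟩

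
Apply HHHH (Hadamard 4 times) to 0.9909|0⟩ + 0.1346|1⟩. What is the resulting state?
0.9909|0⟩ + 0.1346|1⟩

H² = I, so an even number of Hadamards cancels: H^4 = I and the state is unchanged.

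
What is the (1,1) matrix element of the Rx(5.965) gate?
-0.9874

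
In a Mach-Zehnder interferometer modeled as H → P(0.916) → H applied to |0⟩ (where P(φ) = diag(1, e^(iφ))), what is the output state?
(0.8045 + 0.3966i)|0⟩ + (0.1955 - 0.3966i)|1⟩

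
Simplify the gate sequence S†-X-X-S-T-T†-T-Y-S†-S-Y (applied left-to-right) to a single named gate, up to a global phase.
T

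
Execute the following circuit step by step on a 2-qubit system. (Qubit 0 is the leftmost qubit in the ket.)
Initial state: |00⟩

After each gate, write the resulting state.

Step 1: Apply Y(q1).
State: i|01⟩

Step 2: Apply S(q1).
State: -|01⟩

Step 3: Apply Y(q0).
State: -i|11⟩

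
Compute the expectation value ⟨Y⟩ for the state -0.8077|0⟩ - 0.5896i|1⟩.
0.9524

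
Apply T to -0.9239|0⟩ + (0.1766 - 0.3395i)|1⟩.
-0.9239|0⟩ + (0.3649 - 0.1152i)|1⟩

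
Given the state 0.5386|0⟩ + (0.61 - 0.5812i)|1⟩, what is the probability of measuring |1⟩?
0.7099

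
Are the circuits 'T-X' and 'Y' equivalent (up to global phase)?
No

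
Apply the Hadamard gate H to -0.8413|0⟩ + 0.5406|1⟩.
-0.2126|0⟩ - 0.9772|1⟩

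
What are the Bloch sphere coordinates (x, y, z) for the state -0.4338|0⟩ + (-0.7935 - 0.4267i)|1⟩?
(0.6884, 0.3702, -0.6235)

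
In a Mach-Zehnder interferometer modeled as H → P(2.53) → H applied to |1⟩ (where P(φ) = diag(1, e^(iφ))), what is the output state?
(0.9094 - 0.2871i)|0⟩ + (0.09063 + 0.2871i)|1⟩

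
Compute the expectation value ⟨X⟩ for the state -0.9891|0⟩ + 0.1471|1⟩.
-0.291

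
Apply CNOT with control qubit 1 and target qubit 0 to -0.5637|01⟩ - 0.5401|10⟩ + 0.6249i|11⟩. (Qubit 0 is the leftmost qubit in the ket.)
0.6249i|01⟩ - 0.5401|10⟩ - 0.5637|11⟩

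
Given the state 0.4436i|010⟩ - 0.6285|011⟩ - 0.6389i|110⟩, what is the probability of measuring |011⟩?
0.395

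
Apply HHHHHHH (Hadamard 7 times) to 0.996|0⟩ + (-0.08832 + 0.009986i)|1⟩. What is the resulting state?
(0.6418 + 0.007061i)|0⟩ + (0.7667 - 0.007061i)|1⟩

H² = I, so H^7 = H: a single Hadamard. With (a, b) = (0.996, (-0.08832 + 0.009986i)), H gives ((a + b)/√2, (a − b)/√2) = ((0.6418 + 0.007061i), (0.7667 - 0.007061i)).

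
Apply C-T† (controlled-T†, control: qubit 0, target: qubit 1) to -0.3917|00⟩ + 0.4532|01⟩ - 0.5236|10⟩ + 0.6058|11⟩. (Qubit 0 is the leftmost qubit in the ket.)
-0.3917|00⟩ + 0.4532|01⟩ - 0.5236|10⟩ + (0.4284 - 0.4284i)|11⟩

C-T† leaves the control-|0⟩ kets |00⟩, |01⟩ unchanged and applies T† to qubit 1 on the control-|1⟩ pair (|10⟩, |11⟩).
T† = [[1, 0], [0, (1/√2 - (1/√2)i)]].
With a = amp(|10⟩) = -0.5236 and b = amp(|11⟩) = 0.6058:
new amp(|10⟩) = (1)·a = -0.5236
new amp(|11⟩) = (1/√2 - (1/√2)i)·b = (0.4284 - 0.4284i)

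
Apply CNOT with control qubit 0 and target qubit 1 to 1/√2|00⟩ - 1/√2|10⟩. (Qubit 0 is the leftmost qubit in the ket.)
1/√2|00⟩ - 1/√2|11⟩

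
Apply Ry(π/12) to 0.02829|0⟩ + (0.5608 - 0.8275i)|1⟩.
(-0.04515 + 0.108i)|0⟩ + (0.5597 - 0.8204i)|1⟩

Ry(π/12) = [[cos(θ/2), −sin(θ/2)], [sin(θ/2), cos(θ/2)]]; θ = π/12, cos(θ/2) ≈ 0.991445, sin(θ/2) ≈ 0.130526.
With a = amp(|0⟩) = 0.02829 and b = amp(|1⟩) = (0.5608 - 0.8275i):
new amp(|0⟩) = (0.991445)·a + (-0.130526)·b = (-0.04515 + 0.108i)
new amp(|1⟩) = (0.130526)·a + (0.991445)·b = (0.5597 - 0.8204i)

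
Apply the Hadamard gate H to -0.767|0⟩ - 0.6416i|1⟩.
(-0.5424 - 0.4537i)|0⟩ + (-0.5424 + 0.4537i)|1⟩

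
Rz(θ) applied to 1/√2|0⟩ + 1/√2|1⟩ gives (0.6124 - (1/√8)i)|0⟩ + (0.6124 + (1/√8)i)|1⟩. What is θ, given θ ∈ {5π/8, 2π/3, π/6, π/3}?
π/3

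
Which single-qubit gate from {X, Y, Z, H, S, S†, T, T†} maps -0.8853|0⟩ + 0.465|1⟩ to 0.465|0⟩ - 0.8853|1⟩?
X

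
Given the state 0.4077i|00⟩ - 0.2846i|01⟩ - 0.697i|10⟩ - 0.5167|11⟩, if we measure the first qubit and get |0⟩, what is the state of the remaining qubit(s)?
0.82i|0⟩ - 0.5724i|1⟩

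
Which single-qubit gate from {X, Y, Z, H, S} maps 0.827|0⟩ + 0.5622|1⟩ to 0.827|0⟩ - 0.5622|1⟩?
Z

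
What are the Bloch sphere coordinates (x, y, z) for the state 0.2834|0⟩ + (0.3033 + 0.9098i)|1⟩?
(0.1719, 0.5157, -0.8394)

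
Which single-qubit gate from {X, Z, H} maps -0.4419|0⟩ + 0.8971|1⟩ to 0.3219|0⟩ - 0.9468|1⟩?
H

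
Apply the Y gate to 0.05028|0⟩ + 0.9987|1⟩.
-0.9987i|0⟩ + 0.05028i|1⟩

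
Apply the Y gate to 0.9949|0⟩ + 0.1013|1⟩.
-0.1013i|0⟩ + 0.9949i|1⟩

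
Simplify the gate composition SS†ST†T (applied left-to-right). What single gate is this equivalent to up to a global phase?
S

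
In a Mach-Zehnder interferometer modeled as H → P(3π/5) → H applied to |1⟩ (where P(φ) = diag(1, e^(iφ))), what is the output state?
(0.6545 - 0.4755i)|0⟩ + (0.3455 + 0.4755i)|1⟩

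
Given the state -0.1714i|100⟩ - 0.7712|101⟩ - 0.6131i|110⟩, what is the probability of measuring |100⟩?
0.02938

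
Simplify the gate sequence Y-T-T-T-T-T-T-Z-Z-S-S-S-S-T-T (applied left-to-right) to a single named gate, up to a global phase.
Y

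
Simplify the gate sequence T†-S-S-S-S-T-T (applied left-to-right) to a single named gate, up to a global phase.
T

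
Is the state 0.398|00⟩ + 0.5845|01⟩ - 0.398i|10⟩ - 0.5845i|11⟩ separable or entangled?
Separable

Writing the state as a|00⟩ + b|01⟩ + c|10⟩ + d|11⟩, it is a product state iff ad − bc = 0.
Here (a, b, c, d) = (0.398, 0.5845, -0.398i, -0.5845i): ad − bc = (0.398)(-0.5845i) − (0.5845)(-0.398i) = 0, so the state is separable.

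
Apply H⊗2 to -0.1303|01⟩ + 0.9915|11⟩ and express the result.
0.4306|00⟩ - 0.4306|01⟩ - 0.5609|10⟩ + 0.5609|11⟩

H⊗2 gives amp(|y⟩) = (1/2) Σ_x (−1)^(x·y) amp(|x⟩), where x·y is the number of positions in which both x and y have a 1.
|00⟩: (-0.1303 + 0.9915)/2 = 0.4306
|01⟩: (0.1303 - 0.9915)/2 = -0.4306
|10⟩: (-0.1303 - 0.9915)/2 = -0.5609
|11⟩: (0.1303 + 0.9915)/2 = 0.5609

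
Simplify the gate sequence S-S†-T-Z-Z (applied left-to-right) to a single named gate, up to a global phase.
T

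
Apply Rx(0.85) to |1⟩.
-0.4123i|0⟩ + 0.911|1⟩

Rx(0.85) = [[cos(θ/2), −i·sin(θ/2)], [−i·sin(θ/2), cos(θ/2)]]; θ = 0.85, cos(θ/2) ≈ 0.911039, sin(θ/2) ≈ 0.412321.
With a = amp(|0⟩) = 0 and b = amp(|1⟩) = 1:
new amp(|0⟩) = (0.911039)·a + (-0.412321i)·b = -0.4123i
new amp(|1⟩) = (-0.412321i)·a + (0.911039)·b = 0.911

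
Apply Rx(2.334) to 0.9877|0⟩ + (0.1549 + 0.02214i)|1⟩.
(0.4084 - 0.1424i)|0⟩ + (0.06086 - 0.8996i)|1⟩

Rx(2.334) = [[cos(θ/2), −i·sin(θ/2)], [−i·sin(θ/2), cos(θ/2)]]; θ = 2.334, cos(θ/2) ≈ 0.392912, sin(θ/2) ≈ 0.919576.
With a = amp(|0⟩) = 0.9877 and b = amp(|1⟩) = (0.1549 + 0.02214i):
new amp(|0⟩) = (0.392912)·a + (-0.919576i)·b = (0.4084 - 0.1424i)
new amp(|1⟩) = (-0.919576i)·a + (0.392912)·b = (0.06086 - 0.8996i)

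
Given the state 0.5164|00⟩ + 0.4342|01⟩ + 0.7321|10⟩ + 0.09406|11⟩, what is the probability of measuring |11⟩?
0.008847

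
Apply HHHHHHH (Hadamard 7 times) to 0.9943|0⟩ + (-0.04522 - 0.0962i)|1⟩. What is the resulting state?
(0.6711 - 0.06802i)|0⟩ + (0.7351 + 0.06802i)|1⟩

H² = I, so H^7 = H: a single Hadamard. With (a, b) = (0.9943, (-0.04522 - 0.0962i)), H gives ((a + b)/√2, (a − b)/√2) = ((0.6711 - 0.06802i), (0.7351 + 0.06802i)).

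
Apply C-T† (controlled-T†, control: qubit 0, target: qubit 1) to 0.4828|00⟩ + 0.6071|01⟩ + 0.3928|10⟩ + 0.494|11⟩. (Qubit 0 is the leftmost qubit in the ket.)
0.4828|00⟩ + 0.6071|01⟩ + 0.3928|10⟩ + (0.3493 - 0.3493i)|11⟩

C-T† leaves the control-|0⟩ kets |00⟩, |01⟩ unchanged and applies T† to qubit 1 on the control-|1⟩ pair (|10⟩, |11⟩).
T† = [[1, 0], [0, (1/√2 - (1/√2)i)]].
With a = amp(|10⟩) = 0.3928 and b = amp(|11⟩) = 0.494:
new amp(|10⟩) = (1)·a = 0.3928
new amp(|11⟩) = (1/√2 - (1/√2)i)·b = (0.3493 - 0.3493i)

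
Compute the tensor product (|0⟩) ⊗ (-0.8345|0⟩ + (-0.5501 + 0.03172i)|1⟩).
-0.8345|00⟩ + (-0.5501 + 0.03172i)|01⟩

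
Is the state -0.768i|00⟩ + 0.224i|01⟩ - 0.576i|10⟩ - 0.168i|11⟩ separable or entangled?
Entangled

Writing the state as a|00⟩ + b|01⟩ + c|10⟩ + d|11⟩, it is a product state iff ad − bc = 0.
Here (a, b, c, d) = (-0.768i, 0.224i, -0.576i, -0.168i): ad − bc = (-0.768i)(-0.168i) − (0.224i)(-0.576i) = -0.258 ≠ 0, so the state is entangled.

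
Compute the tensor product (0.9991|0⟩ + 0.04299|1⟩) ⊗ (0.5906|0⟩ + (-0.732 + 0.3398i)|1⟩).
0.5901|00⟩ + (-0.7313 + 0.3395i)|01⟩ + 0.02539|10⟩ + (-0.03147 + 0.01461i)|11⟩

amp(|b₁b₂…⟩) = product of the factor amplitudes for bits b₁, b₂, …; only kets whose every factor amplitude is nonzero survive.
|00⟩: (0.9991)(0.5906) = 0.5901
|01⟩: (0.9991)(-0.732 + 0.3398i) = (-0.7313 + 0.3395i)
|10⟩: (0.04299)(0.5906) = 0.02539
|11⟩: (0.04299)(-0.732 + 0.3398i) = (-0.03147 + 0.01461i)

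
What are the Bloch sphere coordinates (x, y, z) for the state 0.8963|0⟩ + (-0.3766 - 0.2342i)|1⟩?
(-0.6751, -0.4198, 0.6067)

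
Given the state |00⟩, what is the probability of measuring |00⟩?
1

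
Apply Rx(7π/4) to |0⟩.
-0.9239|0⟩ - 0.3827i|1⟩

Rx(7π/4) = [[cos(θ/2), −i·sin(θ/2)], [−i·sin(θ/2), cos(θ/2)]]; θ = 7π/4, cos(θ/2) ≈ -0.92388, sin(θ/2) ≈ 0.382683.
With a = amp(|0⟩) = 1 and b = amp(|1⟩) = 0:
new amp(|0⟩) = (-0.92388)·a + (-0.382683i)·b = -0.9239
new amp(|1⟩) = (-0.382683i)·a + (-0.92388)·b = -0.3827i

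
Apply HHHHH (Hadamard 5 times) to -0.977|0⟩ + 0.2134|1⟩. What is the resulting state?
-0.5399|0⟩ - 0.8417|1⟩

H² = I, so H^5 = H: a single Hadamard. With (a, b) = (-0.977, 0.2134), H gives ((a + b)/√2, (a − b)/√2) = (-0.5399, -0.8417).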